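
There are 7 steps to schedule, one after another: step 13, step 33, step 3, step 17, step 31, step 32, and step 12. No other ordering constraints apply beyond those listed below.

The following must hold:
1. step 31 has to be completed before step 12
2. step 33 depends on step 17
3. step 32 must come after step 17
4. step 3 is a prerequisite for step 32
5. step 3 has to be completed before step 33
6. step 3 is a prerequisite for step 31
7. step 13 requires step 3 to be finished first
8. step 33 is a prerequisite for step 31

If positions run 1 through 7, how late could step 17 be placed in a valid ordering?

The steps that are forced after step 17, directly or by a chain of constraints, are step 33, step 31, step 32, step 12. That's 4 steps.
So at least 4 steps follow step 17, putting step 17 no later than position 3. That position is achievable by scheduling everything else first.

3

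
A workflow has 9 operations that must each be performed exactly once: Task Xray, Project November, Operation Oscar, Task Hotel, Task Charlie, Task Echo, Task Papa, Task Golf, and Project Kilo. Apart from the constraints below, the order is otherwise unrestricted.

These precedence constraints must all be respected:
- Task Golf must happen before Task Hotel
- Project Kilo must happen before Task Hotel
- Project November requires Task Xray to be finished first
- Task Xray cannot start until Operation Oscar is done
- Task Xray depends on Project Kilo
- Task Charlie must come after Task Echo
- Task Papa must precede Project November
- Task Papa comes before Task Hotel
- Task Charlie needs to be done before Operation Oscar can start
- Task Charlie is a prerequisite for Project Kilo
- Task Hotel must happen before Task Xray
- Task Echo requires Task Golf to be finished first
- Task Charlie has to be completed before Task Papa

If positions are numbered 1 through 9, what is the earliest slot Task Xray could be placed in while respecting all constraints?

8

The operations that are forced before Task Xray, directly or transitively, are Operation Oscar, Task Hotel, Task Charlie, Task Echo, Task Papa, Task Golf, Project Kilo. That's 7 operations.
With 7 mandatory predecessors, the earliest Task Xray can sit is position 7+1 = 8, and placing just those 7 first achieves it.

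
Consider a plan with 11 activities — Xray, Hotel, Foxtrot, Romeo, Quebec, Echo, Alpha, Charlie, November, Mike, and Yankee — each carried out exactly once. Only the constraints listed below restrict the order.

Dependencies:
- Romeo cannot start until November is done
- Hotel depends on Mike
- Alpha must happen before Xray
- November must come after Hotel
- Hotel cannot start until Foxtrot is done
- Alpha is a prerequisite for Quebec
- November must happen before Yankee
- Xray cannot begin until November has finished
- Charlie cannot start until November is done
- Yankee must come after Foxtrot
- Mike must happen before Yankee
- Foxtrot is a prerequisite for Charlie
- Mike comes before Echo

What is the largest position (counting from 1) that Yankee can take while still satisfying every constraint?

11

Yankee has no required successors, so nothing stops it from going last (position 11).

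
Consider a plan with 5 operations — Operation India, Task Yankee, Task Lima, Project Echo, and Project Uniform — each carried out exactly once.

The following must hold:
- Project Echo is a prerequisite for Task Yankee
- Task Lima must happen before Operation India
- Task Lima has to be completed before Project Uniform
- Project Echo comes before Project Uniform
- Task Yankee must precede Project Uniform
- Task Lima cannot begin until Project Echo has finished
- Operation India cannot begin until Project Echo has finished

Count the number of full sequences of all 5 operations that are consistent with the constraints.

5

Project Echo is the only operation with nothing required before it, so every ordering starts there.
Counting all ways to extend the partial order to a total order gives 5.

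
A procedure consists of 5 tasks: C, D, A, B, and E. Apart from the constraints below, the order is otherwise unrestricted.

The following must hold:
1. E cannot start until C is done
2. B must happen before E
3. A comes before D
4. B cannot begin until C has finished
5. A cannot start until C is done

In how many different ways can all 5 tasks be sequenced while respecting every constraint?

6

C is the only task with nothing required before it, so every ordering starts there.
Enumerating by repeatedly choosing an available task (one whose prerequisites are all placed) gives 6 distinct complete orderings.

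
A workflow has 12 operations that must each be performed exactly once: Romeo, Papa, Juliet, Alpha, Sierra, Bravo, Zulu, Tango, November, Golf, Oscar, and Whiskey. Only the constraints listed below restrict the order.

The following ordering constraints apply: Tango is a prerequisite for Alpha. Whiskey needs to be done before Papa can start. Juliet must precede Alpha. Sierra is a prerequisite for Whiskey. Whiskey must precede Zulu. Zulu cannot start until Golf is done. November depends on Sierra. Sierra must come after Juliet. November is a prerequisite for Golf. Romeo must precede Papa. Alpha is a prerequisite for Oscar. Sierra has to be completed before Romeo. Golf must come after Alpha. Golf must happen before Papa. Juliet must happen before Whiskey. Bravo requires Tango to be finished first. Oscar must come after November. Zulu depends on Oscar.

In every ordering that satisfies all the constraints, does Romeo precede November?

No

No chain of constraints connects Romeo to November in either direction.
So Romeo can come before November or after — it is not forced.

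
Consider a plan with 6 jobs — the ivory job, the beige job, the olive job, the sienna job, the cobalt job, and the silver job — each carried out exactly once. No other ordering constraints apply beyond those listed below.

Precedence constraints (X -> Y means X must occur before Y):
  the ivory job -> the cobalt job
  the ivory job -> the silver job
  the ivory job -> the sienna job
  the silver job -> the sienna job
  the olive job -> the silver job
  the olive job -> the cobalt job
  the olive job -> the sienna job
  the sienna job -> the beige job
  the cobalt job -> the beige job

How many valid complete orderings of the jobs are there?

6

The jobs with no prerequisites are the ivory job, the olive job; any of them can be placed first.
Enumerating by repeatedly choosing an available job (one whose prerequisites are all placed) gives 6 distinct complete orderings.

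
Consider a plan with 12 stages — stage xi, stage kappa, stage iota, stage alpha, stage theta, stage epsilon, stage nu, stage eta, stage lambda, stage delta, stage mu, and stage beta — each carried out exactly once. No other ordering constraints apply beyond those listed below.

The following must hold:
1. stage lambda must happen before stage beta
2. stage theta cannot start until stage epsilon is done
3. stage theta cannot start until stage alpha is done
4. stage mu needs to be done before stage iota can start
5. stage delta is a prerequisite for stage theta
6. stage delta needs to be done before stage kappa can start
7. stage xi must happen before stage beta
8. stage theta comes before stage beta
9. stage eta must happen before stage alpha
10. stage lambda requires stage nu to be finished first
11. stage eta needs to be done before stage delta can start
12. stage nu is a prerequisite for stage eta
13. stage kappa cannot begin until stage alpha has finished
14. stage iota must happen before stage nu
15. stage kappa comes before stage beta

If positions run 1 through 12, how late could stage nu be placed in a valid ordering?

The stages that are forced after stage nu, directly or by a chain of constraints, are stage kappa, stage alpha, stage theta, stage eta, stage lambda, stage delta, stage beta. That's 7 stages.
So at least 7 stages follow stage nu, putting stage nu no later than position 5. That position is achievable by scheduling everything else first.

5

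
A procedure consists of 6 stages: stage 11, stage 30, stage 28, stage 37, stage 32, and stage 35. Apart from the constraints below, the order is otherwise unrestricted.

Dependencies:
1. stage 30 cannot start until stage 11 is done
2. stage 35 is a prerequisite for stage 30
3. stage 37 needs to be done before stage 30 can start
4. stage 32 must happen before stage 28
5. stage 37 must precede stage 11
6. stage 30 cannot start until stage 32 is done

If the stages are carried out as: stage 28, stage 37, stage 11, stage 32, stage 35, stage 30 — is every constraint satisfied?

Here stage 32 comes after stage 28.
That contradicts the constraint that stage 32 must precede stage 28.

No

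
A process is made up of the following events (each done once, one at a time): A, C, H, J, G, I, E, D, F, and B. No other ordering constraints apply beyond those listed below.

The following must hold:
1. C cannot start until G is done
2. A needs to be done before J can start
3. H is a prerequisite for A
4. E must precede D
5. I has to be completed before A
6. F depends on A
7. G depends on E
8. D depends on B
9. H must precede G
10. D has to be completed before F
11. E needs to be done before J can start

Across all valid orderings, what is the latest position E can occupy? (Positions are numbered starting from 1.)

5

Following every chain forward from E, the events that must come later are C, J, G, D, F — 5 of them.
With 5 mandatory successors out of 10 events total, the latest slot for E is 10−5 = 5, and it's reachable by doing all non-successors before E.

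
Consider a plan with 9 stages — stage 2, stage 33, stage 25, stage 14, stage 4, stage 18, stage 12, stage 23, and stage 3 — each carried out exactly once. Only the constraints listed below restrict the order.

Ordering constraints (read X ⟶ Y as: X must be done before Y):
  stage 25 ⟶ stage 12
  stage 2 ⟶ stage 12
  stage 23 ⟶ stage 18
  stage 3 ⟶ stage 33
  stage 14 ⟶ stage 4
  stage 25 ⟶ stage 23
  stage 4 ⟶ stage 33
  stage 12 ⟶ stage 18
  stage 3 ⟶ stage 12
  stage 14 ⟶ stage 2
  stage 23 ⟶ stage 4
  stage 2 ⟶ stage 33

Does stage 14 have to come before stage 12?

Yes

Following the dependencies: stage 14 → stage 2 → stage 12.
That forces stage 14 before stage 12 in every valid schedule.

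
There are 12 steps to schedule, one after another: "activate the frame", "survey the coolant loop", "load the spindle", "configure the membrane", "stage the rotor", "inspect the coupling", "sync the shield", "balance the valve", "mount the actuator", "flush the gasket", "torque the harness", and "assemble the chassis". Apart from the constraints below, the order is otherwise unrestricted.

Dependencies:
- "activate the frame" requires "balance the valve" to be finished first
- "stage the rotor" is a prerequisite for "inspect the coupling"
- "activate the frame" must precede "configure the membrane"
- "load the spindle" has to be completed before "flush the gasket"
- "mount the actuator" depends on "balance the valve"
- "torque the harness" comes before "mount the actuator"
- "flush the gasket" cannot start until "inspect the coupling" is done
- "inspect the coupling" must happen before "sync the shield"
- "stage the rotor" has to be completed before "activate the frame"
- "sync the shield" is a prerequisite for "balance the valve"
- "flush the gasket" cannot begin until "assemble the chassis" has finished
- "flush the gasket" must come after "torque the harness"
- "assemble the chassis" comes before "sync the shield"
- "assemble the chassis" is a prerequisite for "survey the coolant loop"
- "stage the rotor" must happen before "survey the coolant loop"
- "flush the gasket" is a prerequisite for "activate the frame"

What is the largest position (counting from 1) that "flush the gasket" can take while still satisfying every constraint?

10

The steps that are forced after "flush the gasket", directly or by a chain of constraints, are "activate the frame", "configure the membrane". That's 2 steps.
So at least 2 steps follow "flush the gasket", putting "flush the gasket" no later than position 10. That position is achievable by scheduling everything else first.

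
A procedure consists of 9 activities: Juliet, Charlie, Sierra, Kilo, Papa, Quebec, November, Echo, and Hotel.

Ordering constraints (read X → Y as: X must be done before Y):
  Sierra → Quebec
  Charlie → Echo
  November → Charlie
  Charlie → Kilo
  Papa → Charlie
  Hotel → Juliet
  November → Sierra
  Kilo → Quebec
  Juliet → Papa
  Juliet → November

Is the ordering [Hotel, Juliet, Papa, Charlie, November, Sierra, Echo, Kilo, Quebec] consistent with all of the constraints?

Here November comes after Charlie.
Since November is required before Charlie, the ordering is invalid.

No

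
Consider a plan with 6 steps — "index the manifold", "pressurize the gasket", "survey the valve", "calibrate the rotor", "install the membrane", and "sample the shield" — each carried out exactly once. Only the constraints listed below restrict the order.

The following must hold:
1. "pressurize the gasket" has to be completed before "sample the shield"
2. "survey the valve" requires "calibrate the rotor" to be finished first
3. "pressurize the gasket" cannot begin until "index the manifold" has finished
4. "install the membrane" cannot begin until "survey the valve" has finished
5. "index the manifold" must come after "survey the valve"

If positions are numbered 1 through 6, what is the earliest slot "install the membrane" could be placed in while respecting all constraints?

The steps that are forced before "install the membrane", directly or transitively, are "survey the valve", "calibrate the rotor". That's 2 steps.
With 2 mandatory predecessors, the earliest "install the membrane" can sit is position 2+1 = 3, and placing just those 2 first achieves it.

3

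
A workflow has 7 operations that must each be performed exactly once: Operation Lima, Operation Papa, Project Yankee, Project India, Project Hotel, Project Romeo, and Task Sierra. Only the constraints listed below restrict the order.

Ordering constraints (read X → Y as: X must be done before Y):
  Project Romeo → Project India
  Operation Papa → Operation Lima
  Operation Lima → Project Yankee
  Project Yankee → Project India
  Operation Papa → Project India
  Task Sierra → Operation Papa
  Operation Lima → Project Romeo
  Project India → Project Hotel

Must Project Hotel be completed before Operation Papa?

No

There is a chain Operation Papa → Project India → Project Hotel, which puts Operation Papa before Project Hotel.
So Project Hotel does not have to come before Operation Papa — it cannot.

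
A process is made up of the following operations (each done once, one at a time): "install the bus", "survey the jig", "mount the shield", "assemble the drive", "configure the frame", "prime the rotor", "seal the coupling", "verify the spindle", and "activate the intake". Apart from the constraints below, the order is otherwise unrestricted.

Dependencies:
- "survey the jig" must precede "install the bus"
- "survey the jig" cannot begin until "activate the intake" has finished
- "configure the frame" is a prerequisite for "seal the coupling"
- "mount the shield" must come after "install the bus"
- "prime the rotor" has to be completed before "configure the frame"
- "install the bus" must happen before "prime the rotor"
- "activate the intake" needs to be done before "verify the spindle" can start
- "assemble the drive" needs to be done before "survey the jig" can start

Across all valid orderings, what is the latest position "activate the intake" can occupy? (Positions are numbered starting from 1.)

2

Following every chain forward from "activate the intake", the operations that must come later are "install the bus", "survey the jig", "mount the shield", "configure the frame", "prime the rotor", "seal the coupling", "verify the spindle" — 7 of them.
With 7 mandatory successors out of 9 operations total, the latest slot for "activate the intake" is 9−7 = 2, and it's reachable by doing all non-successors before "activate the intake".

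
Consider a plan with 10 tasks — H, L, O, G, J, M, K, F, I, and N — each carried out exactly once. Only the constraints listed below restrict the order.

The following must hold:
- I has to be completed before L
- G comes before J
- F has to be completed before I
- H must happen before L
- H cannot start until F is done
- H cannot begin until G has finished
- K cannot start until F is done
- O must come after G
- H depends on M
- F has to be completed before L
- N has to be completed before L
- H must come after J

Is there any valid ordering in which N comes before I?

No chain of constraints runs from I to N, so I is not required to come first.
So a valid ordering placing N earlier than I exists.

Yes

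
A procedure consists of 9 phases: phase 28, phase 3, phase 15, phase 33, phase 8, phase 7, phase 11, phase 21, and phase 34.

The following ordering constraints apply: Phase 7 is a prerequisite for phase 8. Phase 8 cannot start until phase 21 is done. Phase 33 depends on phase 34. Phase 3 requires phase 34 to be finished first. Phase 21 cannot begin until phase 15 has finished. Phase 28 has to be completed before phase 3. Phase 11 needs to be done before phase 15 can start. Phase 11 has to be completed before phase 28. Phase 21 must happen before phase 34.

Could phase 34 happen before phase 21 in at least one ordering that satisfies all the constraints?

The constraints give a chain phase 21 → phase 34, which forces phase 21 before phase 34.
So no valid ordering can have phase 34 before phase 21.

No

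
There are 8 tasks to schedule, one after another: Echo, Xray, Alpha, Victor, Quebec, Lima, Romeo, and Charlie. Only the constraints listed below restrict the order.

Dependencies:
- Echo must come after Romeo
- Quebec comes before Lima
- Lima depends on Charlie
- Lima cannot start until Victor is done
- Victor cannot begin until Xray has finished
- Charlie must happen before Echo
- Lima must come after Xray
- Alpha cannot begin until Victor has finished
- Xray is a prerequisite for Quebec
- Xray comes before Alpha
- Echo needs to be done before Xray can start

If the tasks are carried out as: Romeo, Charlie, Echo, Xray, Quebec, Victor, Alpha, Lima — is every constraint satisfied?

Yes

Going through the constraints one by one, each required predecessor appears earlier in the sequence than its dependent — e.g. Charlie (position 2) is before Lima (position 8), as required.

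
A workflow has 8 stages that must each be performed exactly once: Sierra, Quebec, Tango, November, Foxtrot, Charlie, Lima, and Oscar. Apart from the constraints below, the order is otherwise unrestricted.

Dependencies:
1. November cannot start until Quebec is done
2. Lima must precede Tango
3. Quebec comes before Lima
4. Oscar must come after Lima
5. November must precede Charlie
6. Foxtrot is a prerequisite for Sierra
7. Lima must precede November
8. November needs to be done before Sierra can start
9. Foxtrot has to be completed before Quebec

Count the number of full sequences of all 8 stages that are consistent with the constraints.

Foxtrot is the only stage with nothing required before it, so every ordering starts there.
Counting all ways to extend the partial order to a total order gives 40.

40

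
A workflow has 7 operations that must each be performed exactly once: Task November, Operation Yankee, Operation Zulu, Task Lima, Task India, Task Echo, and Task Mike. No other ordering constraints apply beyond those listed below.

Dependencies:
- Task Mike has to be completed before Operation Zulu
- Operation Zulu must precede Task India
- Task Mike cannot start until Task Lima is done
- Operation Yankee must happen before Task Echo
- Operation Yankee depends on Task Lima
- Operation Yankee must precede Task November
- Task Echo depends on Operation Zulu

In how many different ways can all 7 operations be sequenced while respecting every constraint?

26

Task Lima is the only operation with nothing required before it, so every ordering starts there.
Systematically extending each partial ordering one operation at a time and counting, there are 26 complete orderings.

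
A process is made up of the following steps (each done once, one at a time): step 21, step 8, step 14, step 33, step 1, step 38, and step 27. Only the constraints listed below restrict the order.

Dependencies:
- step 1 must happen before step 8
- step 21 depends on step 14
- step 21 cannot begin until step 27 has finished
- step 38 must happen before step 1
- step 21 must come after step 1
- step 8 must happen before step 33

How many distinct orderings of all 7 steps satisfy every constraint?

The steps with no prerequisites are step 14, step 38, step 27; any of them can be placed first.
Enumerating by repeatedly choosing an available step (one whose prerequisites are all placed) gives 62 distinct complete orderings.

62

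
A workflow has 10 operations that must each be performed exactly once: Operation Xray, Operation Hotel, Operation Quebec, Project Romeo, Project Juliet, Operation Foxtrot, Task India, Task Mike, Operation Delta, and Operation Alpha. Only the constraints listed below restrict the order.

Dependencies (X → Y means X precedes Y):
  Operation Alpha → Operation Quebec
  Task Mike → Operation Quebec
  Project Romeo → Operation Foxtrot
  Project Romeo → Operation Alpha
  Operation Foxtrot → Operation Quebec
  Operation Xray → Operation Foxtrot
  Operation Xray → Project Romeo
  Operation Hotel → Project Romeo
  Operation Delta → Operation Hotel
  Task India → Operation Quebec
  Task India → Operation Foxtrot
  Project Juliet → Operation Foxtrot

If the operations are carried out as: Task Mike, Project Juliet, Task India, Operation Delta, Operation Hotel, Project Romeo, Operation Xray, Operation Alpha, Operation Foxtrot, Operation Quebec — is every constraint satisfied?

No

The sequence places Project Romeo ahead of Operation Xray.
But one of the constraints requires Operation Xray before Project Romeo, so this ordering violates it.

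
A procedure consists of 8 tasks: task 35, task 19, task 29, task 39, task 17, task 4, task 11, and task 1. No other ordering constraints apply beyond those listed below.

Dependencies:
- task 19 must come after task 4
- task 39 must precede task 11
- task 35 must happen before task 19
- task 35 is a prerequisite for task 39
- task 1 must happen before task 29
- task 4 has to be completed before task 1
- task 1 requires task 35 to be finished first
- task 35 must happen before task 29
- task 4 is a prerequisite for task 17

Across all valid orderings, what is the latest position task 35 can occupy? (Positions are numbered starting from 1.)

The tasks that are forced after task 35, directly or by a chain of constraints, are task 19, task 29, task 39, task 11, task 1. That's 5 tasks.
So at least 5 tasks follow task 35, putting task 35 no later than position 3. That position is achievable by scheduling everything else first.

3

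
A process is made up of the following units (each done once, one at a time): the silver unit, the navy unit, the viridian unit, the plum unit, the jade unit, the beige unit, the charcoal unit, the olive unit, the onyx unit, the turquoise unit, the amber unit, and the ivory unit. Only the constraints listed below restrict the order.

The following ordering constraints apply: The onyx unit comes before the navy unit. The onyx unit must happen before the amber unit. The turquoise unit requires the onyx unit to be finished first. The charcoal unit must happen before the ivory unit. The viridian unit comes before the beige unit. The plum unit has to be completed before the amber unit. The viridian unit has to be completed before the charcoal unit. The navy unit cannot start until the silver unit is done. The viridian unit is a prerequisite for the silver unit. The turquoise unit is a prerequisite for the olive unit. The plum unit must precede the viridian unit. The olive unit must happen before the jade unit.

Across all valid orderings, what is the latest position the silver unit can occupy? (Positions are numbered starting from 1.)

11

The only unit forced after the silver unit (directly or by a chain) is the navy unit.
So at least 1 unit follows the silver unit, putting the silver unit no later than position 11. That position is achievable by scheduling everything else first.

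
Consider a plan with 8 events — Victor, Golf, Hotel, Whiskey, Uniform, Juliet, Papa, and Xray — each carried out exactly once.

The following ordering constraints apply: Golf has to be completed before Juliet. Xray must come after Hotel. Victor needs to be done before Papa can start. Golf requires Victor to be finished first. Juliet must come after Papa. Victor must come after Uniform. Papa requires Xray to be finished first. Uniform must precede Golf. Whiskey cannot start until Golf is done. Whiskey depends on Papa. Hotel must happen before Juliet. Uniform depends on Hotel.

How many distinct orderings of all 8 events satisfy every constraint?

Hotel is the only event with nothing required before it, so every ordering starts there.
Systematically extending each partial ordering one event at a time and counting, there are 14 complete orderings.

14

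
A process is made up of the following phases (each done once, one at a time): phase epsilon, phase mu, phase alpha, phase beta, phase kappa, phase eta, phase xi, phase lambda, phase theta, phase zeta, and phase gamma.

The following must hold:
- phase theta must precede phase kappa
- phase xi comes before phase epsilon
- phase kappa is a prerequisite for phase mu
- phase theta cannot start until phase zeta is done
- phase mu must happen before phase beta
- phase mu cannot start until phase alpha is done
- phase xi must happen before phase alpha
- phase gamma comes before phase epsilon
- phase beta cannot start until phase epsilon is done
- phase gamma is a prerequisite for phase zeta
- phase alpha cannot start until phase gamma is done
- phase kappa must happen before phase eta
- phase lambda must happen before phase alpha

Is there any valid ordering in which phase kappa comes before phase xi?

The constraints leave phase kappa and phase xi unordered relative to each other; nothing requires phase xi earlier.
So a valid ordering placing phase kappa earlier than phase xi exists.

Yes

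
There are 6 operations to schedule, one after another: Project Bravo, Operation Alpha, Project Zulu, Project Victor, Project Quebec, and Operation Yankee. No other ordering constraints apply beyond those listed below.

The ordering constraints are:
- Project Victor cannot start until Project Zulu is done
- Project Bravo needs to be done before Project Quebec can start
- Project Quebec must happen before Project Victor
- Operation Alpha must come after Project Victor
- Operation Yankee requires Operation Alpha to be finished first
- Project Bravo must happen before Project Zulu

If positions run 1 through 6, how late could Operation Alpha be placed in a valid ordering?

5

The only operation forced after Operation Alpha (directly or by a chain) is Operation Yankee.
With 1 mandatory successor out of 6 operations total, the latest slot for Operation Alpha is 6−1 = 5, and it's reachable by doing all non-successors before Operation Alpha.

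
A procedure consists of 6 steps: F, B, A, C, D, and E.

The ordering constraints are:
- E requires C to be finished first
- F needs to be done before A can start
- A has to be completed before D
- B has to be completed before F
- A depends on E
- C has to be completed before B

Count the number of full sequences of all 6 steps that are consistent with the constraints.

C is the only step with nothing required before it, so every ordering starts there.
Systematically extending each partial ordering one step at a time and counting, there are 3 complete orderings.

3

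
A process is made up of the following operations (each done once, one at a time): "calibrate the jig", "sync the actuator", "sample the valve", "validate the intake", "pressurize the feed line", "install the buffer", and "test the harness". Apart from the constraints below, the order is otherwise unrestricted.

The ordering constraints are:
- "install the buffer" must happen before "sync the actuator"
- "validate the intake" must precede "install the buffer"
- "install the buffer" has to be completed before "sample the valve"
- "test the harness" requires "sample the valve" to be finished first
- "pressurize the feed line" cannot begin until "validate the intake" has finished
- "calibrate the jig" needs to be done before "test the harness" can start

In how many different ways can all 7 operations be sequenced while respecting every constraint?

2 operations have no prerequisites ("calibrate the jig", "validate the intake"), so any of them could come first.
Enumerating by repeatedly choosing an available operation (one whose prerequisites are all placed) gives 81 distinct complete orderings.

81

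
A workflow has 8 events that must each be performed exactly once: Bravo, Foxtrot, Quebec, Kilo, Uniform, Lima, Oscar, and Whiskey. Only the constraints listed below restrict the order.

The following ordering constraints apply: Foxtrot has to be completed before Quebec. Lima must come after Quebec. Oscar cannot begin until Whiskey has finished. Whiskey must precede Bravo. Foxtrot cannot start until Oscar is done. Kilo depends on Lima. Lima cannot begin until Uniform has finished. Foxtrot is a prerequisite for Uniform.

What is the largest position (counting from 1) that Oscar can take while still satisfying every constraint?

Following every chain forward from Oscar, the events that must come later are Foxtrot, Quebec, Kilo, Uniform, Lima — 5 of them.
So at least 5 events follow Oscar, putting Oscar no later than position 3. That position is achievable by scheduling everything else first.

3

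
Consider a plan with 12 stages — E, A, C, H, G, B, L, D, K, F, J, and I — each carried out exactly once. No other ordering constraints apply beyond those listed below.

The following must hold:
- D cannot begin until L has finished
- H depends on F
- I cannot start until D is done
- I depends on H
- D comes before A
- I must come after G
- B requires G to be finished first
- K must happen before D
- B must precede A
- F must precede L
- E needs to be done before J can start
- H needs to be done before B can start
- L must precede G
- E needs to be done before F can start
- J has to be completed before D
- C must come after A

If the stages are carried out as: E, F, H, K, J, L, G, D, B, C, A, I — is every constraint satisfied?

In the proposed order, C appears before A.
Since A is required before C, the ordering is invalid.

No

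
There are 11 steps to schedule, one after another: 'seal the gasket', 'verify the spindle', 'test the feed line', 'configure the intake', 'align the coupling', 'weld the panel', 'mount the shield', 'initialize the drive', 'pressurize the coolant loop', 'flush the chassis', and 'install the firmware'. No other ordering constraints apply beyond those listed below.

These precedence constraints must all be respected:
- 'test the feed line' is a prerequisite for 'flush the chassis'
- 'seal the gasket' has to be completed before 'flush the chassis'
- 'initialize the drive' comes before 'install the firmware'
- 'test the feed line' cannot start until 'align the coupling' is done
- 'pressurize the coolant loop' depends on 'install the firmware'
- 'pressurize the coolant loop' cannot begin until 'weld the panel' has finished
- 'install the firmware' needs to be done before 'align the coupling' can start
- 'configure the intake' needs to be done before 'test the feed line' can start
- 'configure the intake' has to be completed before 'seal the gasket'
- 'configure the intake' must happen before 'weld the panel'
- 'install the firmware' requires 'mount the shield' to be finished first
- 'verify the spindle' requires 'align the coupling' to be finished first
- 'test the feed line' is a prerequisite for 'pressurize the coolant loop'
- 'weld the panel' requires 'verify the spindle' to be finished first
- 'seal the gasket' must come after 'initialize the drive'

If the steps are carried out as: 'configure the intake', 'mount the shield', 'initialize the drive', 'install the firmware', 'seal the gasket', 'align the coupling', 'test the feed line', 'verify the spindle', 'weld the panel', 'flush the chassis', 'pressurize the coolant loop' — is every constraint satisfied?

Checking each listed constraint against this order: for instance, 'configure the intake' is in position 1 and 'weld the panel' in position 9, so that constraint holds — and the remaining constraints check out the same way.

Yes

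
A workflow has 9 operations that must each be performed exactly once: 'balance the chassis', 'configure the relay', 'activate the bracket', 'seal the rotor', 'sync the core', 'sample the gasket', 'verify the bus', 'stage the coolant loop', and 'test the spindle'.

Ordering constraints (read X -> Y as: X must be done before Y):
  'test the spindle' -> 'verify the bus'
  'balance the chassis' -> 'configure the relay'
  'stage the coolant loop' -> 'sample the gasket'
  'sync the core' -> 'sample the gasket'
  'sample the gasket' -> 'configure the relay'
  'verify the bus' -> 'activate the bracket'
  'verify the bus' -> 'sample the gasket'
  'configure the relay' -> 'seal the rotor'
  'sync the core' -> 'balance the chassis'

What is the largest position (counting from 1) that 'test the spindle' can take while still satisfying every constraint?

Every operation that must follow 'test the spindle' has to come after it. Tracing all chains starting from 'test the spindle', those operations are: 'configure the relay', 'activate the bracket', 'seal the rotor', 'sample the gasket', 'verify the bus' — 5 in total.
So at least 5 operations follow 'test the spindle', putting 'test the spindle' no later than position 4. That position is achievable by scheduling everything else first.

4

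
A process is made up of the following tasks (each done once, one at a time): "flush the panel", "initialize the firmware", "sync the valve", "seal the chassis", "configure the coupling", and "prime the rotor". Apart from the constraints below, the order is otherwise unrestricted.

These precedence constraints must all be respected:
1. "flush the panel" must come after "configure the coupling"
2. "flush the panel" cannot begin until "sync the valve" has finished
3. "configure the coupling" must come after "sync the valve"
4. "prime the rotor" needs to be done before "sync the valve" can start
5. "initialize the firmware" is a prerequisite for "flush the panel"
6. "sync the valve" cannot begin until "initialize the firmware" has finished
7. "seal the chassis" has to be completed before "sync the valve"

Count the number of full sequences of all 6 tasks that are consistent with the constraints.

6

3 tasks have no prerequisites ("initialize the firmware", "seal the chassis", "prime the rotor"), so any of them could come first.
Counting all ways to extend the partial order to a total order gives 6.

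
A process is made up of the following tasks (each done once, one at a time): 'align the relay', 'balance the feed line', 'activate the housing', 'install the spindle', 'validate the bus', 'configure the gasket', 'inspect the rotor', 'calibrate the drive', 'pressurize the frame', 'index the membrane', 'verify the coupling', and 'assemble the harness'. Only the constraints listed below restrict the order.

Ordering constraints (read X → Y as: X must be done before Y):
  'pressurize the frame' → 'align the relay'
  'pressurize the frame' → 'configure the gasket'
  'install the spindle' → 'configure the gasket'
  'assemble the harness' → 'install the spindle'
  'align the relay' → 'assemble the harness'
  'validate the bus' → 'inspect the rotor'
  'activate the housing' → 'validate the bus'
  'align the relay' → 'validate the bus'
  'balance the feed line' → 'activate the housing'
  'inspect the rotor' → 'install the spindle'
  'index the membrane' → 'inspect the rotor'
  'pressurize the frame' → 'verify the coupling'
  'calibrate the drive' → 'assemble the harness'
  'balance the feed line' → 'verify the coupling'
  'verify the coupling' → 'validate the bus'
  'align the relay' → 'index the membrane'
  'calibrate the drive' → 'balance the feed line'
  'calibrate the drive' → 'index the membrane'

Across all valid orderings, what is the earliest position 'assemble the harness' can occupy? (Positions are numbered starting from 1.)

Working backwards through the constraints from 'assemble the harness', its full set of required predecessors is 'align the relay', 'calibrate the drive', 'pressurize the frame' — 3 of them.
So at minimum 3 tasks come before 'assemble the harness', putting 'assemble the harness' no earlier than position 4. That position is achievable by scheduling exactly those predecessors first.

4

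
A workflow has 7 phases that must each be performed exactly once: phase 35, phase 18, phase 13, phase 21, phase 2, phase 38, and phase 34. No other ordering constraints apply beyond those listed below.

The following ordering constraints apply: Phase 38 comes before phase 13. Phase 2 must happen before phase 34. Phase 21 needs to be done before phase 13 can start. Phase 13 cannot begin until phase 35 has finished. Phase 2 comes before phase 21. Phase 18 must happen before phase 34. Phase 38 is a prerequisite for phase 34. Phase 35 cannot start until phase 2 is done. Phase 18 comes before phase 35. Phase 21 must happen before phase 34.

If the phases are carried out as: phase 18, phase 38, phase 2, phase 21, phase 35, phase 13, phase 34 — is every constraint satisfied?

Going through the constraints one by one, each required predecessor appears earlier in the sequence than its dependent — e.g. phase 18 (position 1) is before phase 34 (position 7), as required.

Yes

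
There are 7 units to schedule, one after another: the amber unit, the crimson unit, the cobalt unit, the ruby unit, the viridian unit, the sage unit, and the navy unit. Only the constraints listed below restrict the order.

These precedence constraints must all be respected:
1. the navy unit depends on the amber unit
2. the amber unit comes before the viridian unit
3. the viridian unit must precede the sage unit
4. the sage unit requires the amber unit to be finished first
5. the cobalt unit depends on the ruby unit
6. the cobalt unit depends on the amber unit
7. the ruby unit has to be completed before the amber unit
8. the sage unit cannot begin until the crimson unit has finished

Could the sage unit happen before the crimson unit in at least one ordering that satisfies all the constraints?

The constraints give a chain the crimson unit → the sage unit, which forces the crimson unit before the sage unit.
Hence the sage unit can never be scheduled before the crimson unit.

No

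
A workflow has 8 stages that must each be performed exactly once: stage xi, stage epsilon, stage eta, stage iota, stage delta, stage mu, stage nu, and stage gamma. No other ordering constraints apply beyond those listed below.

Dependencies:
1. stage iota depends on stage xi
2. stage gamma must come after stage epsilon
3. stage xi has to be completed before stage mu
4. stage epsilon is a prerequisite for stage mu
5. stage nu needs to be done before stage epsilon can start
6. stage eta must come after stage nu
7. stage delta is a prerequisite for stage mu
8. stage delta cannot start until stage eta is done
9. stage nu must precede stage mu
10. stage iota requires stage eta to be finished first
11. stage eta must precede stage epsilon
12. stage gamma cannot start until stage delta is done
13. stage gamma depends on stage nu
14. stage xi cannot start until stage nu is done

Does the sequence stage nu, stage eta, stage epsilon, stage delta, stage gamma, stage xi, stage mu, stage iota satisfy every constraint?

Going through the constraints one by one, each required predecessor appears earlier in the sequence than its dependent — e.g. stage eta (position 2) is before stage iota (position 8), as required.

Yes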